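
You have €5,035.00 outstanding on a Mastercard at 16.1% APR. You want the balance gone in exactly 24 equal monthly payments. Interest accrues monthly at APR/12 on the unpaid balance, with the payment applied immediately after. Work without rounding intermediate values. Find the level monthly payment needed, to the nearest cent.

€246.77

Monthly rate r = 16.1%/12 = 1.34167% = 0.0134167.
Level-payment amortization: P = B₀·r / (1 − (1+r)^(−n)) = 5035.00·0.0134167 / (1 − 1.01342^(−24)).
Denominator 1 − (1+r)^(−24) = 0.273748601.
P = 67.5529 / 0.273748601 ≈ 246.77.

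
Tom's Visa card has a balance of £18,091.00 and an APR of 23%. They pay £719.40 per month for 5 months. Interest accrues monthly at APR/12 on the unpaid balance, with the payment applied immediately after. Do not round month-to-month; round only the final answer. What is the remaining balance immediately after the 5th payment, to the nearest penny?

Monthly rate r = 23%/12 = 1.91667% = 0.0191667.
Each month: B ← B·(1+r) − £719.40.
Month 1: interest £346.74; balance after payment £17,718.34.
Month 2: interest £339.60; balance after payment £17,338.55.
Month 3: interest £332.32; balance after payment £16,951.47.
Month 4: interest £324.90; balance after payment £16,556.97.
Month 5: interest £317.34; balance after payment £16,154.91.

£16,154.91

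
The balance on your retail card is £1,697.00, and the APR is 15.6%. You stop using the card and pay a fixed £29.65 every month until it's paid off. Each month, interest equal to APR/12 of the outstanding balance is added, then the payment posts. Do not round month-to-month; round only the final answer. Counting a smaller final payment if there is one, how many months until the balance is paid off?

Monthly rate r = 15.6%/12 = 1.3% = 0.013.
Recurrence: B ← B·(1+r) − £29.65.
Month 1: interest £22.06; balance after payment £1,689.41.
Month 2: interest £21.96; balance after payment £1,681.72.
Closed form: n = −ln(1 − rB₀/P)/ln(1+r) = −ln(0.25595)/ln(1.013) ≈ 105.508, so the balance reaches zero during payment 106.

106 payments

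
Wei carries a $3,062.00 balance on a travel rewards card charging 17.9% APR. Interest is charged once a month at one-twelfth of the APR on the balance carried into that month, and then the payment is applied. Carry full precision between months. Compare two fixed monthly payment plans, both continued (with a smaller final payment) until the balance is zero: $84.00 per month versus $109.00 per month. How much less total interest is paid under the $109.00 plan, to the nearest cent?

Monthly rate r = 17.9%/12 = 1.49167% = 0.0149167.
At $84.00/mo: n = ⌈−ln(1 − rB₀/P)/ln(1+r)⌉ = 53 payments (last $83.80); total interest = total paid − $3,062.00 = $1,389.80.
At $109.00/mo: 37 payments (last $74.02); total interest $936.02.
Interest saved = $1,389.80 − $936.02 = $453.78.

$453.78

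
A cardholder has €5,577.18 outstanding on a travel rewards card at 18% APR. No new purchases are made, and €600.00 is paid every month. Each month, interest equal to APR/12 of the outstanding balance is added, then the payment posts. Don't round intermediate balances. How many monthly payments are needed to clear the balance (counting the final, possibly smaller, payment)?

11 payments

Monthly rate r = 18%/12 = 1.5% = 0.015.
Recurrence: B ← B·(1+r) − €600.00.
Month 1: interest €83.66; balance after payment €5,060.84.
Month 2: interest €75.91; balance after payment €4,536.75.
Closed form: n = −ln(1 − rB₀/P)/ln(1+r) = −ln(0.86057)/ln(1.015) ≈ 10.086, so the balance reaches zero during payment 11.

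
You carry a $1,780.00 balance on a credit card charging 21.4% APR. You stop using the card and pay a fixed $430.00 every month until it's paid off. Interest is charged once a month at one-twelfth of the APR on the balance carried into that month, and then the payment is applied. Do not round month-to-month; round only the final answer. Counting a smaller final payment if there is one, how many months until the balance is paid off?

Monthly rate r = 21.4%/12 = 1.78333% = 0.0178333.
Recurrence: B ← B·(1+r) − $430.00.
Month 1: interest $31.74; balance after payment $1,381.74.
Month 2: interest $24.64; balance after payment $976.38.
Month 3: interest $17.41; balance after payment $563.80.
Month 4: interest $10.05; balance after payment $143.85.
Month 5: interest $2.57; balance after payment $0.00.

5 months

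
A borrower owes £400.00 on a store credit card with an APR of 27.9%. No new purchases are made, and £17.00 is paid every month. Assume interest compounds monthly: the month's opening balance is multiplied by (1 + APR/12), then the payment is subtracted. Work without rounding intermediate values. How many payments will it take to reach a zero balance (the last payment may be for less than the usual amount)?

35 months

Monthly rate r = 27.9%/12 = 2.325% = 0.02325.
Recurrence: B ← B·(1+r) − £17.00.
Month 1: interest £9.30; balance after payment £392.30.
Month 2: interest £9.12; balance after payment £384.42.
Closed form: n = −ln(1 − rB₀/P)/ln(1+r) = −ln(0.45294)/ln(1.02325) ≈ 34.459, so the balance reaches zero during payment 35.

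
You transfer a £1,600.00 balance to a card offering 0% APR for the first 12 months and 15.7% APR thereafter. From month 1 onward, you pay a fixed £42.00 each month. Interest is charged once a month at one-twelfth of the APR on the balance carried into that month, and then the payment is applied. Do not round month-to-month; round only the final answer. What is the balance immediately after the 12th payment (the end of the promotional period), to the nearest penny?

£1,096.00

Promo months 1–12 at r₀ = 0%/12 = 0; months 13+ at r₁ = 15.7%/12 = 0.0130833.
After month 12 (no interest yet): B = £1,600.00 − 12·£42.00 = £1,096.00.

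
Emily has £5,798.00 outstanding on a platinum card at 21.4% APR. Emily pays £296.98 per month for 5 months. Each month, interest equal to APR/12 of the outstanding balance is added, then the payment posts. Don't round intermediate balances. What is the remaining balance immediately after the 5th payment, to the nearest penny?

£4,794.94

Monthly rate r = 21.4%/12 = 1.78333% = 0.0178333.
Each month: B ← B·(1+r) − £296.98.
Month 1: interest £103.40; balance after payment £5,604.42.
Month 2: interest £99.95; balance after payment £5,407.38.
Month 3: interest £96.43; balance after payment £5,206.83.
Month 4: interest £92.86; balance after payment £5,002.71.
Month 5: interest £89.21; balance after payment £4,794.94.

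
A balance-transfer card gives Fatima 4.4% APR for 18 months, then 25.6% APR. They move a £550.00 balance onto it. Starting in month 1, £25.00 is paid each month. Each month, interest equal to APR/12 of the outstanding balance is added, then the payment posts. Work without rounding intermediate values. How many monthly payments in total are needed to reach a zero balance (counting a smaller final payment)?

Promo months 1–18 at r₀ = 4.4%/12 = 0.00366667; months 19+ at r₁ = 25.6%/12 = 0.0213333.
After month 18: iterate B ← B·(1+r₀) − £25.00 for 18 months → £123.15.
Then at r₁ with £25.00/mo: n₂ = −ln(1 − r₁·B/P)/ln(1+r₁) ≈ 5.26 → 6 more payments.

24 months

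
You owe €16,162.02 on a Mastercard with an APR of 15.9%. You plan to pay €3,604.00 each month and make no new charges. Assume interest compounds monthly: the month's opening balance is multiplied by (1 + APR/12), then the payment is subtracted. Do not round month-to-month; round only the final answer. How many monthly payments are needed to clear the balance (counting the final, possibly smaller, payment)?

5 payments

Monthly rate r = 15.9%/12 = 1.325% = 0.01325.
Recurrence: B ← B·(1+r) − €3,604.00.
Month 1: interest €214.15; balance after payment €12,772.17.
Month 2: interest €169.23; balance after payment €9,337.40.
Month 3: interest €123.72; balance after payment €5,857.12.
Month 4: interest €77.61; balance after payment €2,330.73.
Month 5: interest €30.88; balance after payment €0.00.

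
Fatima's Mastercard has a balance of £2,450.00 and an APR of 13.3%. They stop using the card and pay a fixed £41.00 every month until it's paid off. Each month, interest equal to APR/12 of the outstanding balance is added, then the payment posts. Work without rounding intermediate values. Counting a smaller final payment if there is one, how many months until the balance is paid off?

Monthly rate r = 13.3%/12 = 1.10833% = 0.0110833.
Recurrence: B ← B·(1+r) − £41.00.
Month 1: interest £27.15; balance after payment £2,436.15.
Month 2: interest £27.00; balance after payment £2,422.15.
Closed form: n = −ln(1 − rB₀/P)/ln(1+r) = −ln(0.3377)/ln(1.01108) ≈ 98.490, so the balance reaches zero during payment 99.

99 payments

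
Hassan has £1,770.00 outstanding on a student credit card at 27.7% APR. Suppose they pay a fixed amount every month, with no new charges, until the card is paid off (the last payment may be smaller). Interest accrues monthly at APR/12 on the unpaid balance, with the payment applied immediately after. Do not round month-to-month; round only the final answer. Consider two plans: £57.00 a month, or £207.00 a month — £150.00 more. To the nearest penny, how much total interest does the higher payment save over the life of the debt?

Monthly rate r = 27.7%/12 = 2.30833% = 0.0230833.
At £57.00/mo: n = ⌈−ln(1 − rB₀/P)/ln(1+r)⌉ = 56 payments (last £16.23); total interest = total paid − £1,770.00 = £1,381.23.
At £207.00/mo: 10 payments (last £131.93); total interest £224.93.
Interest saved = £1,381.23 − £224.93 = £1,156.30.

£1,156.30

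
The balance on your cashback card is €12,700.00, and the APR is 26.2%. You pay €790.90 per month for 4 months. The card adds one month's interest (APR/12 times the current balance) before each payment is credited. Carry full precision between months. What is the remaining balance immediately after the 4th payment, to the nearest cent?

€10,577.26

Monthly rate r = 26.2%/12 = 2.18333% = 0.0218333.
Each month: B ← B·(1+r) − €790.90.
Month 1: interest €277.28; balance after payment €12,186.38.
Month 2: interest €266.07; balance after payment €11,661.55.
Month 3: interest €254.61; balance after payment €11,125.26.
Month 4: interest €242.90; balance after payment €10,577.26.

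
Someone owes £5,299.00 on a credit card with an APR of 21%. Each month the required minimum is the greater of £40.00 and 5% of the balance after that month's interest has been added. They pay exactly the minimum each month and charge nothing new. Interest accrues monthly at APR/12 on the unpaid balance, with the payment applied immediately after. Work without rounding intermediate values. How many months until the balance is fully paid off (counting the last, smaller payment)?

Monthly rate r = 21%/12 = 1.75% = 0.0175.
While 5% of the post-interest balance exceeds £40.00, each month B ← (B·(1+r))·(1 − 0.05), i.e. B shrinks by the factor (1+r)·0.95 = 0.96663.
This holds for months 1–57. Entering month 58 the balance is £765.42; 5% of the post-interest balance is now below £40.00, so the flat £40.00 minimum applies from here.
From month 58 a fixed £40.00 at rate r clears £765.42 in 24 more payments. Total: 57 + 24 = 81 months.

81 months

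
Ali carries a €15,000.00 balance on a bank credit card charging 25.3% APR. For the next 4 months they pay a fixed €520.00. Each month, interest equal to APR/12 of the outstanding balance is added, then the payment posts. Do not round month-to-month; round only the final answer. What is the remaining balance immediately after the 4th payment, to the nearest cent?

Monthly rate r = 25.3%/12 = 2.10833% = 0.0210833.
Each month: B ← B·(1+r) − €520.00.
Month 1: interest €316.25; balance after payment €14,796.25.
Month 2: interest €311.95; balance after payment €14,588.20.
Month 3: interest €307.57; balance after payment €14,375.77.
Month 4: interest €303.09; balance after payment €14,158.86.

€14,158.86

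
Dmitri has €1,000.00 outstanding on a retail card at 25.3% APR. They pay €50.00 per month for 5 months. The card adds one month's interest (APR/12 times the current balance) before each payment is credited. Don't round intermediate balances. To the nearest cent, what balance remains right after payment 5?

€849.19

Monthly rate r = 25.3%/12 = 2.10833% = 0.0210833.
Each month: B ← B·(1+r) − €50.00.
Month 1: interest €21.08; balance after payment €971.08.
Month 2: interest €20.47; balance after payment €941.56.
Month 3: interest €19.85; balance after payment €911.41.
Month 4: interest €19.22; balance after payment €880.62.
Month 5: interest €18.57; balance after payment €849.19.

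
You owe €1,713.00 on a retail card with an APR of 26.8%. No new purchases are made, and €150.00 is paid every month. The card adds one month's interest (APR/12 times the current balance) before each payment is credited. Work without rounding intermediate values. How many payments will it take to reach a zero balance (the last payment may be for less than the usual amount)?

Monthly rate r = 26.8%/12 = 2.23333% = 0.0223333.
Recurrence: B ← B·(1+r) − €150.00.
Month 1: interest €38.26; balance after payment €1,601.26.
Month 2: interest €35.76; balance after payment €1,487.02.
Closed form: n = −ln(1 − rB₀/P)/ln(1+r) = −ln(0.74495)/ln(1.02233) ≈ 13.330, so the balance reaches zero during payment 14.

14 months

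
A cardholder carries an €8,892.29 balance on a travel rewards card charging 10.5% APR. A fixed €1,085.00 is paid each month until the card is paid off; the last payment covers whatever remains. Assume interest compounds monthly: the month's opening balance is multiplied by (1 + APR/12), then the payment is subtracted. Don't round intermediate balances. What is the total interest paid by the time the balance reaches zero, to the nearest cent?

Monthly rate r = 10.5%/12 = 0.875% = 0.00875.
Payoff takes n = ⌈−ln(1 − rB₀/P)/ln(1+r)⌉ = ⌈8.542⌉ = 9 payments; the last is €588.73.
Total paid = 8·€1,085.00 + €588.73 = €9,268.73.
Total interest = total paid − principal = €9,268.73 − €8,892.29 = €376.44.

€376.44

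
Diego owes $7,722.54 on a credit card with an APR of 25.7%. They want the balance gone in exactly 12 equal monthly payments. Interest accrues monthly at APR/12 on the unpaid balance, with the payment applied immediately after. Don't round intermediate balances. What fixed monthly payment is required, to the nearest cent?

$736.61

Monthly rate r = 25.7%/12 = 2.14167% = 0.0214167.
Level-payment amortization: P = B₀·r / (1 − (1+r)^(−n)) = 7722.54·0.0214167 / (1 − 1.02142^(−12)).
Denominator 1 − (1+r)^(−12) = 0.224530503.
P = 165.391 / 0.224530503 ≈ 736.61.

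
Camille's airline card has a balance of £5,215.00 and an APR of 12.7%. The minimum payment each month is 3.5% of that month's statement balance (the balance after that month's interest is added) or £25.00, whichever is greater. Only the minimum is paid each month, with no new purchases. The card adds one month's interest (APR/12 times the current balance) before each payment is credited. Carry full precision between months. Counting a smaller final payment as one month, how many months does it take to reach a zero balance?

114 months

Monthly rate r = 12.7%/12 = 1.05833% = 0.0105833.
While 3.5% of the post-interest balance exceeds £25.00, each month B ← (B·(1+r))·(1 − 0.035), i.e. B shrinks by the factor (1+r)·0.965 = 0.97521.
This holds for months 1–80. Entering month 81 the balance is £700.18; 3.5% of the post-interest balance is now below £25.00, so the flat £25.00 minimum applies from here.
From month 81 a fixed £25.00 at rate r clears £700.18 in 34 more payments. Total: 80 + 34 = 114 months.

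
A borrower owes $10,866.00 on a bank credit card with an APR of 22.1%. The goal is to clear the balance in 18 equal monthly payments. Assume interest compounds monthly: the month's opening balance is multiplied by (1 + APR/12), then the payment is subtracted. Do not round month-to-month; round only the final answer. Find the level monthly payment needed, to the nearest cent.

$714.73

Monthly rate r = 22.1%/12 = 1.84167% = 0.0184167.
Level-payment amortization: P = B₀·r / (1 − (1+r)^(−n)) = 10866.00·0.0184167 / (1 − 1.01842^(−18)).
Denominator 1 − (1+r)^(−18) = 0.279985844.
P = 200.116 / 0.279985844 ≈ 714.73.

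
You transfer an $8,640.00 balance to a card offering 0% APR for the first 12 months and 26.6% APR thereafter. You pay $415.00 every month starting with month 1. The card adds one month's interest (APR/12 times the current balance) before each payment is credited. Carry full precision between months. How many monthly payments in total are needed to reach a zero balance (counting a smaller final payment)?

Promo months 1–12 at r₀ = 0%/12 = 0; months 13+ at r₁ = 26.6%/12 = 0.0221667.
After month 12 (no interest yet): B = $8,640.00 − 12·$415.00 = $3,660.00.
Then at r₁ with $415.00/mo: n₂ = −ln(1 − r₁·B/P)/ln(1+r₁) ≈ 9.92 → 10 more payments.

22 payments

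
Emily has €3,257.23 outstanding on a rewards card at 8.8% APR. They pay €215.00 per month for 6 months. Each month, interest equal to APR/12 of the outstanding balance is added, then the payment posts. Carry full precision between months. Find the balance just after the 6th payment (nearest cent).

Monthly rate r = 8.8%/12 = 0.733333% = 0.00733333.
Each month: B ← B·(1+r) − €215.00.
Month 1: interest €23.89; balance after payment €3,066.12.
Month 2: interest €22.48; balance after payment €2,873.60.
Month 3: interest €21.07; balance after payment €2,679.67.
Month 4: interest €19.65; balance after payment €2,484.33.
Month 5: interest €18.22; balance after payment €2,287.54.
Month 6: interest €16.78; balance after payment €2,089.32.

€2,089.32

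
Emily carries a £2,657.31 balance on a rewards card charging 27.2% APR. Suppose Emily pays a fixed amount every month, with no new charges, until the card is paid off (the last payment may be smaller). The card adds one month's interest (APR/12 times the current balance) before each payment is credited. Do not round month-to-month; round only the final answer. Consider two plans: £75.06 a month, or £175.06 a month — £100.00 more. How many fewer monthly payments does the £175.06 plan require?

54 fewer payments

Monthly rate r = 27.2%/12 = 2.26667% = 0.0226667.
At £75.06/mo: n = ⌈−ln(1 − rB₀/P)/ln(1+r)⌉ = 73 payments (last £27.04); total interest = total paid − £2,657.31 = £2,774.05.
At £175.06/mo: 19 payments (last £142.85); total interest £636.62.
Payments saved = 73 − 19 = 54.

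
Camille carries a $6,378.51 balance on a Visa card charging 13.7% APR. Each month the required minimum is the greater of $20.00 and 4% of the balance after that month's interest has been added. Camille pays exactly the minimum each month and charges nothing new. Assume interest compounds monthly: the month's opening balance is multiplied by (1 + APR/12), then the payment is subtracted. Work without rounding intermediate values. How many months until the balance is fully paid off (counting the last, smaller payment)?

116 months

Monthly rate r = 13.7%/12 = 1.14167% = 0.0114167.
While 4% of the post-interest balance exceeds $20.00, each month B ← (B·(1+r))·(1 − 0.04), i.e. B shrinks by the factor (1+r)·0.96 = 0.97096.
This holds for months 1–87. Entering month 88 the balance is $491.17; 4% of the post-interest balance is now below $20.00, so the flat $20.00 minimum applies from here.
From month 88 a fixed $20.00 at rate r clears $491.17 in 29 more payments. Total: 87 + 29 = 116 months.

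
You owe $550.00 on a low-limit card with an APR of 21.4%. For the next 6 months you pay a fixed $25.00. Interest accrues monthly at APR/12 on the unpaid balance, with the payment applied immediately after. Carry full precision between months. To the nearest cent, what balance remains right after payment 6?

Monthly rate r = 21.4%/12 = 1.78333% = 0.0178333.
Each month: B ← B·(1+r) − $25.00.
Month 1: interest $9.81; balance after payment $534.81.
Month 2: interest $9.54; balance after payment $519.35.
Month 3: interest $9.26; balance after payment $503.61.
Month 4: interest $8.98; balance after payment $487.59.
Month 5: interest $8.70; balance after payment $471.28.
Month 6: interest $8.40; balance after payment $454.69.

$454.69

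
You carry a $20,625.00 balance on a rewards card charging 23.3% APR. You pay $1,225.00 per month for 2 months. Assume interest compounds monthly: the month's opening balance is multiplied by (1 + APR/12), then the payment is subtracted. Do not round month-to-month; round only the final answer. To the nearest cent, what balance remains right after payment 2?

$18,959.93

Monthly rate r = 23.3%/12 = 1.94167% = 0.0194167.
Each month: B ← B·(1+r) − $1,225.00.
Month 1: interest $400.47; balance after payment $19,800.47.
Month 2: interest $384.46; balance after payment $18,959.93.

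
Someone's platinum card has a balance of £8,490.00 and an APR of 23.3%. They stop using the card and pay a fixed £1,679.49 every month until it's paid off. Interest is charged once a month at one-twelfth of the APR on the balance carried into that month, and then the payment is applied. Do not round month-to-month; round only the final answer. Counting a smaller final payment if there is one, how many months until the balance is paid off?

Monthly rate r = 23.3%/12 = 1.94167% = 0.0194167.
Recurrence: B ← B·(1+r) − £1,679.49.
Month 1: interest £164.85; balance after payment £6,975.36.
Month 2: interest £135.44; balance after payment £5,431.31.
Month 3: interest £105.46; balance after payment £3,857.27.
Month 4: interest £74.90; balance after payment £2,252.68.
Month 5: interest £43.74; balance after payment £616.93.
Month 6: interest £11.98; balance after payment £0.00.

6 months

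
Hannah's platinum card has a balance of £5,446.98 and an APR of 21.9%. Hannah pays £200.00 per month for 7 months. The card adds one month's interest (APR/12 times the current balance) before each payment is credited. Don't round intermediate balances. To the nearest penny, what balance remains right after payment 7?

Monthly rate r = 21.9%/12 = 1.825% = 0.01825.
Each month: B ← B·(1+r) − £200.00.
Month 1: interest £99.41; balance after payment £5,346.39.
Month 2: interest £97.57; balance after payment £5,243.96.
Month 3: interest £95.70; balance after payment £5,139.66.
Month 4: interest £93.80; balance after payment £5,033.46.
Month 5: interest £91.86; balance after payment £4,925.32.
Month 6: interest £89.89; balance after payment £4,815.21.
Month 7: interest £87.88; balance after payment £4,703.09.

£4,703.09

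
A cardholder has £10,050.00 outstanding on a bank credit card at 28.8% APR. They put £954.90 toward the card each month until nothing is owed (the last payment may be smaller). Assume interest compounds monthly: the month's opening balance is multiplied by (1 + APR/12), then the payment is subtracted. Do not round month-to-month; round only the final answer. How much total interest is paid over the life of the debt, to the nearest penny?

£1,674.61

Monthly rate r = 28.8%/12 = 2.4% = 0.024.
Payoff takes n = ⌈−ln(1 − rB₀/P)/ln(1+r)⌉ = ⌈12.276⌉ = 13 payments; the last is £265.81.
Total paid = 12·£954.90 + £265.81 = £11,724.61.
Total interest = total paid − principal = £11,724.61 − £10,050.00 = £1,674.61.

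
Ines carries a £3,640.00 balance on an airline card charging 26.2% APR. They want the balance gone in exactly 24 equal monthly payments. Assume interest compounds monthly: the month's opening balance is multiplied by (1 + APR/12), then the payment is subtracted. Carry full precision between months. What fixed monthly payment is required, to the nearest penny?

Monthly rate r = 26.2%/12 = 2.18333% = 0.0218333.
Level-payment amortization: P = B₀·r / (1 − (1+r)^(−n)) = 3640.00·0.0218333 / (1 − 1.02183^(−24)).
Denominator 1 − (1+r)^(−24) = 0.404504585.
P = 79.4733 / 0.404504585 ≈ 196.47.

£196.47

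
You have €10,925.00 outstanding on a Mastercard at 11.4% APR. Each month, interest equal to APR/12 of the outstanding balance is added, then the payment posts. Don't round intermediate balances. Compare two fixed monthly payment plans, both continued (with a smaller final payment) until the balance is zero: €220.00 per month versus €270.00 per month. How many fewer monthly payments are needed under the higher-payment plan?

Monthly rate r = 11.4%/12 = 0.95% = 0.0095.
At €220.00/mo: n = ⌈−ln(1 − rB₀/P)/ln(1+r)⌉ = 68 payments (last €109.89); total interest = total paid − €10,925.00 = €3,924.89.
At €270.00/mo: 52 payments (last €84.28); total interest €2,929.28.
Payments saved = 68 − 52 = 16.

16 fewer payments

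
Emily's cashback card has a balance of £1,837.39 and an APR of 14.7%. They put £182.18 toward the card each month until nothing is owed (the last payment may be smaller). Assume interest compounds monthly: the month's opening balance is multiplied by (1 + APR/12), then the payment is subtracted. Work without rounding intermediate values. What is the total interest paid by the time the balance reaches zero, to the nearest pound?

Monthly rate r = 14.7%/12 = 1.225% = 0.01225.
Payoff takes n = ⌈−ln(1 − rB₀/P)/ln(1+r)⌉ = ⌈10.831⌉ = 11 payments; the last is £151.55.
Total paid = 10·£182.18 + £151.55 = £1,973.35.
Total interest = total paid − principal = £1,973.35 − £1,837.39 = £135.96.

£136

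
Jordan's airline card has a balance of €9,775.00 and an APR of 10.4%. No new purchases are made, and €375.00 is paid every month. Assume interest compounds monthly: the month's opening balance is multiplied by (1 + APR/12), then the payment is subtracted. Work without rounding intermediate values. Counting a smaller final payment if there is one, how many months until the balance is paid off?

Monthly rate r = 10.4%/12 = 0.866667% = 0.00866667.
Recurrence: B ← B·(1+r) − €375.00.
Month 1: interest €84.72; balance after payment €9,484.72.
Month 2: interest €82.20; balance after payment €9,191.92.
Closed form: n = −ln(1 − rB₀/P)/ln(1+r) = −ln(0.77409)/ln(1.00867) ≈ 29.674, so the balance reaches zero during payment 30.

30 payments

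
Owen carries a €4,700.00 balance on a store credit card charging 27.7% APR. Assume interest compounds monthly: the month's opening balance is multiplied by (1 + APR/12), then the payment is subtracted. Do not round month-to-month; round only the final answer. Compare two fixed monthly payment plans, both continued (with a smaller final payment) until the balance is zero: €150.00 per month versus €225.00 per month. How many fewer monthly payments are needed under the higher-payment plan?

28 fewer payments

Monthly rate r = 27.7%/12 = 2.30833% = 0.0230833.
At €150.00/mo: n = ⌈−ln(1 − rB₀/P)/ln(1+r)⌉ = 57 payments (last €44.84); total interest = total paid − €4,700.00 = €3,744.84.
At €225.00/mo: 29 payments (last €189.16); total interest €1,789.16.
Payments saved = 57 − 29 = 28.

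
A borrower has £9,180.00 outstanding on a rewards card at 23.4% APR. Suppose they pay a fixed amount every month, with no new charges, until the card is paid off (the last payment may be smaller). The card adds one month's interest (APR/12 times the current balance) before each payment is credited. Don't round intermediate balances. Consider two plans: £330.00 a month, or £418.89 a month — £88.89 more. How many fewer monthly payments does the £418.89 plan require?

Monthly rate r = 23.4%/12 = 1.95% = 0.0195.
At £330.00/mo: n = ⌈−ln(1 − rB₀/P)/ln(1+r)⌉ = 41 payments (last £161.19); total interest = total paid − £9,180.00 = £4,181.19.
At £418.89/mo: 29 payments (last £363.24); total interest £2,912.16.
Payments saved = 41 − 29 = 12.

12 fewer payments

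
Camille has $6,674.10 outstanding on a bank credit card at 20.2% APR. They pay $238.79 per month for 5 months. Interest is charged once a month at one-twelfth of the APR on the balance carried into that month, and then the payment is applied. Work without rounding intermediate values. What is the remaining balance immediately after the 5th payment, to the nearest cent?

$6,020.24

Monthly rate r = 20.2%/12 = 1.68333% = 0.0168333.
Each month: B ← B·(1+r) − $238.79.
Month 1: interest $112.35; balance after payment $6,547.66.
Month 2: interest $110.22; balance after payment $6,419.09.
Month 3: interest $108.05; balance after payment $6,288.35.
Month 4: interest $105.85; balance after payment $6,155.41.
Month 5: interest $103.62; balance after payment $6,020.24.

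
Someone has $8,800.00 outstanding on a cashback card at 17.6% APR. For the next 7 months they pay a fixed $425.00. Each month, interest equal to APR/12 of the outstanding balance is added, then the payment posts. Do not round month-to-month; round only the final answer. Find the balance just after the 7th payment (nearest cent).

Monthly rate r = 17.6%/12 = 1.46667% = 0.0146667.
Each month: B ← B·(1+r) − $425.00.
Month 1: interest $129.07; balance after payment $8,504.07.
Month 2: interest $124.73; balance after payment $8,203.79.
Month 3: interest $120.32; balance after payment $7,899.12.
Month 4: interest $115.85; balance after payment $7,589.97.
Month 5: interest $111.32; balance after payment $7,276.29.
Month 6: interest $106.72; balance after payment $6,958.01.
Month 7: interest $102.05; balance after payment $6,635.06.

$6,635.06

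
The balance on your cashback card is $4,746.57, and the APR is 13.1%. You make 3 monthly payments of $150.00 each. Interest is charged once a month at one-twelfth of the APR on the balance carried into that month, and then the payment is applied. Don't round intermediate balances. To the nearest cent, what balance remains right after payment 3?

Monthly rate r = 13.1%/12 = 1.09167% = 0.0109167.
Each month: B ← B·(1+r) − $150.00.
Month 1: interest $51.82; balance after payment $4,648.39.
Month 2: interest $50.74; balance after payment $4,549.13.
Month 3: interest $49.66; balance after payment $4,448.79.

$4,448.79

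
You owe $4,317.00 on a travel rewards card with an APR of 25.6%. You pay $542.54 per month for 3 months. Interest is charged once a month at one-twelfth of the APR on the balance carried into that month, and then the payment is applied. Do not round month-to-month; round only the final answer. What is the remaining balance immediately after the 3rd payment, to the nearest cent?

$2,936.63

Monthly rate r = 25.6%/12 = 2.13333% = 0.0213333.
Each month: B ← B·(1+r) − $542.54.
Month 1: interest $92.10; balance after payment $3,866.56.
Month 2: interest $82.49; balance after payment $3,406.50.
Month 3: interest $72.67; balance after payment $2,936.63.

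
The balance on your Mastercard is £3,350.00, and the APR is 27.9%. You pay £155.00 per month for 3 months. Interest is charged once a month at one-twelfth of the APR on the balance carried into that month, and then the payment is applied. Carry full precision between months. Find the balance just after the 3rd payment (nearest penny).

£3,113.24

Monthly rate r = 27.9%/12 = 2.325% = 0.02325.
Each month: B ← B·(1+r) − £155.00.
Month 1: interest £77.89; balance after payment £3,272.89.
Month 2: interest £76.09; balance after payment £3,193.98.
Month 3: interest £74.26; balance after payment £3,113.24.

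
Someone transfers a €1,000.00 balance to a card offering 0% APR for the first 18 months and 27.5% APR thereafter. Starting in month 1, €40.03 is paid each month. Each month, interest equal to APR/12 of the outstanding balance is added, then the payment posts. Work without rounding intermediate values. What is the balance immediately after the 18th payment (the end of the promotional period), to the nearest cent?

Promo months 1–18 at r₀ = 0%/12 = 0; months 19+ at r₁ = 27.5%/12 = 0.0229167.
After month 18 (no interest yet): B = €1,000.00 − 18·€40.03 = €279.46.

€279.46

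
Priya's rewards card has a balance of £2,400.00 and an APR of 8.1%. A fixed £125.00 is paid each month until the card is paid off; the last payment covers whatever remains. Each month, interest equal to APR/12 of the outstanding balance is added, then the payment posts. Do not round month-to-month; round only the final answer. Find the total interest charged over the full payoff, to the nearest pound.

£179

Monthly rate r = 8.1%/12 = 0.675% = 0.00675.
Payoff takes n = ⌈−ln(1 − rB₀/P)/ln(1+r)⌉ = ⌈20.633⌉ = 21 payments; the last is £79.18.
Total paid = 20·£125.00 + £79.18 = £2,579.18.
Total interest = total paid − principal = £2,579.18 − £2,400.00 = £179.18.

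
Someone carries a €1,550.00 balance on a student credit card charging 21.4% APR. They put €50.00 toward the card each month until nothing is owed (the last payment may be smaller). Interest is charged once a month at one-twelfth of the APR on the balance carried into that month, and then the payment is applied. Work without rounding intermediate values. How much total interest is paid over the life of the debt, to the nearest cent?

Monthly rate r = 21.4%/12 = 1.78333% = 0.0178333.
Payoff takes n = ⌈−ln(1 − rB₀/P)/ln(1+r)⌉ = ⌈45.532⌉ = 46 payments; the last is €26.69.
Total paid = 45·€50.00 + €26.69 = €2,276.69.
Total interest = total paid − principal = €2,276.69 − €1,550.00 = €726.69.

€726.69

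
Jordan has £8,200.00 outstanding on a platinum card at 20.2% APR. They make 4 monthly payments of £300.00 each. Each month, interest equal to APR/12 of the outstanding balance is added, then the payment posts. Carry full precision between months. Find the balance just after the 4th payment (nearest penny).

£7,535.59

Monthly rate r = 20.2%/12 = 1.68333% = 0.0168333.
Each month: B ← B·(1+r) − £300.00.
Month 1: interest £138.03; balance after payment £8,038.03.
Month 2: interest £135.31; balance after payment £7,873.34.
Month 3: interest £132.53; balance after payment £7,705.87.
Month 4: interest £129.72; balance after payment £7,535.59.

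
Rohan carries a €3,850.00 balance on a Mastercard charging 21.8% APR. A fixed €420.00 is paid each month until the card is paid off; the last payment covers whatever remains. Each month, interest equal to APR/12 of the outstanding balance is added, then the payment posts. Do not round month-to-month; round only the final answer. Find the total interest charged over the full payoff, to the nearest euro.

€400

Monthly rate r = 21.8%/12 = 1.81667% = 0.0181667.
Payoff takes n = ⌈−ln(1 − rB₀/P)/ln(1+r)⌉ = ⌈10.118⌉ = 11 payments; the last is €49.82.
Total paid = 10·€420.00 + €49.82 = €4,249.82.
Total interest = total paid − principal = €4,249.82 − €3,850.00 = €399.82.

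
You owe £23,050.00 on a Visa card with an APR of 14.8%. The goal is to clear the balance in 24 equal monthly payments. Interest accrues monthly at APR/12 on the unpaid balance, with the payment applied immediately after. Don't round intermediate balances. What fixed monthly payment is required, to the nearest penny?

Monthly rate r = 14.8%/12 = 1.23333% = 0.0123333.
Level-payment amortization: P = B₀·r / (1 − (1+r)^(−n)) = 23050.00·0.0123333 / (1 − 1.01233^(−24)).
Denominator 1 − (1+r)^(−24) = 0.254864753.
P = 284.283 / 0.254864753 ≈ 1115.43.

£1,115.43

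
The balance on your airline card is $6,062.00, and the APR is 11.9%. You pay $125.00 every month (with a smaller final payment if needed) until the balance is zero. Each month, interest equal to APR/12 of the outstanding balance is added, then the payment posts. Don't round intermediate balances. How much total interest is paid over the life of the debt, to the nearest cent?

$2,244.13

Monthly rate r = 11.9%/12 = 0.991667% = 0.00991667.
Payoff takes n = ⌈−ln(1 − rB₀/P)/ln(1+r)⌉ = ⌈66.448⌉ = 67 payments; the last is $56.13.
Total paid = 66·$125.00 + $56.13 = $8,306.13.
Total interest = total paid − principal = $8,306.13 − $6,062.00 = $2,244.13.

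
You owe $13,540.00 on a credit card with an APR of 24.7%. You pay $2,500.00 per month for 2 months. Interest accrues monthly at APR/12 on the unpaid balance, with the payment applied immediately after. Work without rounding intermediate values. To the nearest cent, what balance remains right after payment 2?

Monthly rate r = 24.7%/12 = 2.05833% = 0.0205833.
Each month: B ← B·(1+r) − $2,500.00.
Month 1: interest $278.70; balance after payment $11,318.70.
Month 2: interest $232.98; balance after payment $9,051.67.

$9,051.67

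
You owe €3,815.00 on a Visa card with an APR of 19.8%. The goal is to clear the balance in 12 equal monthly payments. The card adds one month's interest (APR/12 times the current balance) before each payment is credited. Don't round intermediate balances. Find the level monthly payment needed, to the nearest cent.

Monthly rate r = 19.8%/12 = 1.65% = 0.0165.
Level-payment amortization: P = B₀·r / (1 − (1+r)^(−n)) = 3815.00·0.0165 / (1 − 1.0165^(−12)).
Denominator 1 − (1+r)^(−12) = 0.178303562.
P = 62.9475 / 0.178303562 ≈ 353.04.

€353.04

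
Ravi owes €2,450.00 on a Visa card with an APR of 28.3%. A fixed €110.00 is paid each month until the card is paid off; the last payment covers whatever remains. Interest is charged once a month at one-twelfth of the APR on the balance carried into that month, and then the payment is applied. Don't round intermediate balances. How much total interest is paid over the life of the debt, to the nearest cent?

€1,065.77

Monthly rate r = 28.3%/12 = 2.35833% = 0.0235833.
Payoff takes n = ⌈−ln(1 − rB₀/P)/ln(1+r)⌉ = ⌈31.961⌉ = 32 payments; the last is €105.77.
Total paid = 31·€110.00 + €105.77 = €3,515.77.
Total interest = total paid − principal = €3,515.77 − €2,450.00 = €1,065.77.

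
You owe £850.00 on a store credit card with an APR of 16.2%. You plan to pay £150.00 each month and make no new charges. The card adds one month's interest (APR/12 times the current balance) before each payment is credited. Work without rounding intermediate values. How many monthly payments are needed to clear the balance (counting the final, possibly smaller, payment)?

6 payments

Monthly rate r = 16.2%/12 = 1.35% = 0.0135.
Recurrence: B ← B·(1+r) − £150.00.
Month 1: interest £11.47; balance after payment £711.48.
Month 2: interest £9.60; balance after payment £571.08.
Month 3: interest £7.71; balance after payment £428.79.
Month 4: interest £5.79; balance after payment £284.58.
Month 5: interest £3.84; balance after payment £138.42.
Month 6: interest £1.87; balance after payment £0.00.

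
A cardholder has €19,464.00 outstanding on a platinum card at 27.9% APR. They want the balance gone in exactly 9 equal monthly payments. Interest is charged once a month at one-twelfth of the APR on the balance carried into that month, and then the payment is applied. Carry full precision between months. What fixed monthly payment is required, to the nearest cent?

€2,421.78

Monthly rate r = 27.9%/12 = 2.325% = 0.02325.
Level-payment amortization: P = B₀·r / (1 − (1+r)^(−n)) = 19464.00·0.02325 / (1 − 1.02325^(−9)).
Denominator 1 − (1+r)^(−9) = 0.186862069.
P = 452.538 / 0.186862069 ≈ 2421.78.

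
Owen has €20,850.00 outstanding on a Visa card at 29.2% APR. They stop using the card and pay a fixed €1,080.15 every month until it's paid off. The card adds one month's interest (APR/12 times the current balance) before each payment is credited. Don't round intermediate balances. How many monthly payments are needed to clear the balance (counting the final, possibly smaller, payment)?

27 payments

Monthly rate r = 29.2%/12 = 2.43333% = 0.0243333.
Recurrence: B ← B·(1+r) − €1,080.15.
Month 1: interest €507.35; balance after payment €20,277.20.
Month 2: interest €493.41; balance after payment €19,690.46.
Closed form: n = −ln(1 − rB₀/P)/ln(1+r) = −ln(0.5303)/ln(1.02433) ≈ 26.384, so the balance reaches zero during payment 27.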